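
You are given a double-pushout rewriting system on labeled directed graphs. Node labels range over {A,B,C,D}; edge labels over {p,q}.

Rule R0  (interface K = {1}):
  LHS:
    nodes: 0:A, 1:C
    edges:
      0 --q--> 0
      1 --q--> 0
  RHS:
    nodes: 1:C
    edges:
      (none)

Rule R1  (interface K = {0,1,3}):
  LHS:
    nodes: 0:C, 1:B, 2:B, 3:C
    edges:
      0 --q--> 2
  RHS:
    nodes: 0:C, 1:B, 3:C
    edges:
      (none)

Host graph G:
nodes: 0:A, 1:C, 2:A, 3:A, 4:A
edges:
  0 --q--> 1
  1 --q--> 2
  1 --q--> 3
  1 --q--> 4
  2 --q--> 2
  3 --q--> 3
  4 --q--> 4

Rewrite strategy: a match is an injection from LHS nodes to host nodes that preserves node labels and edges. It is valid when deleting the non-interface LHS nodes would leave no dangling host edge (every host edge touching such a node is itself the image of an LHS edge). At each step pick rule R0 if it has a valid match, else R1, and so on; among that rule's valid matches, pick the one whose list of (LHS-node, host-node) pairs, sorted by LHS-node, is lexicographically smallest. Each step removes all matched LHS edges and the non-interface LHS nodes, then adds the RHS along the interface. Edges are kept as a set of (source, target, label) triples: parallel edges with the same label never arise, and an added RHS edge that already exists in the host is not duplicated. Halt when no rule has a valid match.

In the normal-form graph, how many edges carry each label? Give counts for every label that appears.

Answer: q:1

Rewrite trace:
[0] host  ⇒  5 nodes, 7 edges  {0-q->1 1-q->2 1-q->3 1-q->4 2-q->2 3-q->3 4-q->4}
[1] R0 @ {0↦2, 1↦1}  ⇒  4 nodes, 5 edges  {0-q->1 1-q->3 1-q->4 3-q->3 4-q->4}
[2] R0 @ {0↦3, 1↦1}  ⇒  3 nodes, 3 edges  {0-q->1 1-q->4 4-q->4}
[3] R0 @ {0↦4, 1↦1}  ⇒  2 nodes, 1 edges  {0-q->1}
halt: no rule applies after step 3
NF edges: [(0, 1, 'q')]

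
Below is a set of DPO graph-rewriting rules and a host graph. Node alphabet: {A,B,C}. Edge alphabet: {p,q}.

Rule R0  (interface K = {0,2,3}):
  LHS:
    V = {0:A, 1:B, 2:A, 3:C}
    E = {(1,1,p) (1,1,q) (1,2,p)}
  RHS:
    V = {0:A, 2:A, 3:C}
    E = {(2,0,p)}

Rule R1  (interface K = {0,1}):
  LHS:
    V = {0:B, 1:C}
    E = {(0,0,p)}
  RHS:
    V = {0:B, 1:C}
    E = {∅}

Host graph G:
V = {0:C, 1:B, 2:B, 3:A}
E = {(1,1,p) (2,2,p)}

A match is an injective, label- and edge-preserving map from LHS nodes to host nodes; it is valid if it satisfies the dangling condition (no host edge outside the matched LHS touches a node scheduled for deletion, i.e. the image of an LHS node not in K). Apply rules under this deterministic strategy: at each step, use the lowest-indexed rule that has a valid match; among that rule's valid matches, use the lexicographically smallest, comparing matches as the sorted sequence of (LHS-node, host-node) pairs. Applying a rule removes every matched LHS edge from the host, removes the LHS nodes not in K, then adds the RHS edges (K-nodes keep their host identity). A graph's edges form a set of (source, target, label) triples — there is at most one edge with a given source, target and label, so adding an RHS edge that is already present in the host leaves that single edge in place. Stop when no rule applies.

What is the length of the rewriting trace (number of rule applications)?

initial: |V|=4 |E|=2  E = 1-p->1 2-p->2
step 1: apply R1 at {0↦1, 1↦0}  → |V|=4 |E|=1  E = 2-p->2
step 2: apply R1 at {0↦2, 1↦0}  → |V|=4 |E|=0  E = ∅
normal form: no rule applies after step 2

Answer: 2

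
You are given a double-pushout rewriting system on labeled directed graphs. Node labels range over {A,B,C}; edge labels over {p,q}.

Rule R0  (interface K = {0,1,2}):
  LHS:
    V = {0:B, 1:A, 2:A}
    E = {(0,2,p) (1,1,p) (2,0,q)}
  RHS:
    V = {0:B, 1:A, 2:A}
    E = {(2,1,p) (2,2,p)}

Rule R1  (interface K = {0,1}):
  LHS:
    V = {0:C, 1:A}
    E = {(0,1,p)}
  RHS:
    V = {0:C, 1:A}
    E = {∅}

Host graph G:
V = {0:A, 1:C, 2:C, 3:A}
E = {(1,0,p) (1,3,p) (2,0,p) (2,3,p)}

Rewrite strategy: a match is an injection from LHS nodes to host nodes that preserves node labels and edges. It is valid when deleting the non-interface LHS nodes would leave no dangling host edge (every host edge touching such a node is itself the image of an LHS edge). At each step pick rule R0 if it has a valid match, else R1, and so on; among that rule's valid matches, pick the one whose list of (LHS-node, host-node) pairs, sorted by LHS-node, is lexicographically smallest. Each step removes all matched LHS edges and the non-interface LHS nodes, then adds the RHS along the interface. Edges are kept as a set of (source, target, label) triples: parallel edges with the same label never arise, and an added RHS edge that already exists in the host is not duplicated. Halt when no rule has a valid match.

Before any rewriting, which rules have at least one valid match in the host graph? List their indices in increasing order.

Answer: [R1]

Derivation:
R0: no valid match — LHS pattern not found
R1: 4 valid matches — {0↦1, 1↦0}, {0↦1, 1↦3}, {0↦2, 1↦0} (+1 more)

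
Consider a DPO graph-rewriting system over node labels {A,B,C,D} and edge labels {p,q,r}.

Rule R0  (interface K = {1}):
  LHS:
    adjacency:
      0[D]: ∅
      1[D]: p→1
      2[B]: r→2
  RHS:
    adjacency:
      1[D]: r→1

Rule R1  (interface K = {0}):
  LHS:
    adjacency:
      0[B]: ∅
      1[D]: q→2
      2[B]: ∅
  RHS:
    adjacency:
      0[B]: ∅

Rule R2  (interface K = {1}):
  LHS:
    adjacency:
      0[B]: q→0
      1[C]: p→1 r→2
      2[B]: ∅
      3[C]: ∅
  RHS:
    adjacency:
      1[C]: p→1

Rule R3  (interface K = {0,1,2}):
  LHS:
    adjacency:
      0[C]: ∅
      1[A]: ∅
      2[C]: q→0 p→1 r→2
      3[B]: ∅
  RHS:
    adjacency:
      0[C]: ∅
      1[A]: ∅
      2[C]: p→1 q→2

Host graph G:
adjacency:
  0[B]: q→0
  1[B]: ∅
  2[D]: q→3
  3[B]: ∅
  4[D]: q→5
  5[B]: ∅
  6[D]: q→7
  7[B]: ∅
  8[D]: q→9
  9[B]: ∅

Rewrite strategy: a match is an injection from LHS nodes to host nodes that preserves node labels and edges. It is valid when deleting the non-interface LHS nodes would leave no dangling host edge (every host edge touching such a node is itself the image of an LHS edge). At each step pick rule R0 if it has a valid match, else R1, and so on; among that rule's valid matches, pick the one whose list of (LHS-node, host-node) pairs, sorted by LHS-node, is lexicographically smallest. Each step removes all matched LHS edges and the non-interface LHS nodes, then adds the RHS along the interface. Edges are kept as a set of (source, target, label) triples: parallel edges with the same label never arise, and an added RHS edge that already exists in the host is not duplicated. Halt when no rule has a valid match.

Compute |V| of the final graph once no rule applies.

Answer: 2

Derivation:
[0] host  ⇒  10 nodes, 5 edges  {0-q->0 2-q->3 4-q->5 6-q->7 8-q->9}
[1] R1 @ {0↦0, 1↦2, 2↦3}  ⇒  8 nodes, 4 edges  {0-q->0 4-q->5 6-q->7 8-q->9}
[2] R1 @ {0↦0, 1↦4, 2↦5}  ⇒  6 nodes, 3 edges  {0-q->0 6-q->7 8-q->9}
[3] R1 @ {0↦0, 1↦6, 2↦7}  ⇒  4 nodes, 2 edges  {0-q->0 8-q->9}
[4] R1 @ {0↦0, 1↦8, 2↦9}  ⇒  2 nodes, 1 edges  {0-q->0}
halt: no rule applies after step 4
NF nodes: {0:B, 1:B}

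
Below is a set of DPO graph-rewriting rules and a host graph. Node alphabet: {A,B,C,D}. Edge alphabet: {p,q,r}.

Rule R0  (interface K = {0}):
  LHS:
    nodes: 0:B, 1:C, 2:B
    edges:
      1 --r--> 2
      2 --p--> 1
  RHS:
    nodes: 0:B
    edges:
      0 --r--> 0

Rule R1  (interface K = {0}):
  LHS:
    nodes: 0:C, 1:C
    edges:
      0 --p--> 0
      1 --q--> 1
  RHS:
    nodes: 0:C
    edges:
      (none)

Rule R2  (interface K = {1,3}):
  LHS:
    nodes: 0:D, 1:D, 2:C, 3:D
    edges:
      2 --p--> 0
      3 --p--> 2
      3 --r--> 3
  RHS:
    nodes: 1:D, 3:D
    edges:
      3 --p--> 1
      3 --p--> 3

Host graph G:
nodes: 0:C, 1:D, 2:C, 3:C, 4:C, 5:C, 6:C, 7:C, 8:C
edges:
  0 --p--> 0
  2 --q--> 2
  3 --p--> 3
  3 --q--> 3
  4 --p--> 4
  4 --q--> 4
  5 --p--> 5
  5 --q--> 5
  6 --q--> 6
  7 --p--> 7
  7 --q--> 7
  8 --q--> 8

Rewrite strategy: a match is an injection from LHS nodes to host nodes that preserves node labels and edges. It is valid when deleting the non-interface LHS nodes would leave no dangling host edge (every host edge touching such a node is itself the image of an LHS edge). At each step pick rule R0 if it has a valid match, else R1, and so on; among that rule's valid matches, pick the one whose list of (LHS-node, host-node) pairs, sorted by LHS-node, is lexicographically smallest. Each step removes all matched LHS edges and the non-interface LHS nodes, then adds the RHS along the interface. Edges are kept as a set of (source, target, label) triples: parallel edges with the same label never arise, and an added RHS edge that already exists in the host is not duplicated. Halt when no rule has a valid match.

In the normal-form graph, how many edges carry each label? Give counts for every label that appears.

Answer: q:2

Steps:
initial: |V|=9 |E|=12  E = 0-p->0 2-q->2 3-p->3 3-q->3 4-p->4 4-q->4 5-p->5 5-q->5 6-q->6 7-p->7 7-q->7 8-q->8
step 1: apply R1 at {0↦0, 1↦2}  → |V|=8 |E|=10  E = 3-p->3 3-q->3 4-p->4 4-q->4 5-p->5 5-q->5 6-q->6 7-p->7 7-q->7 8-q->8
step 2: apply R1 at {0↦3, 1↦6}  → |V|=7 |E|=8  E = 3-q->3 4-p->4 4-q->4 5-p->5 5-q->5 7-p->7 7-q->7 8-q->8
step 3: apply R1 at {0↦4, 1↦3}  → |V|=6 |E|=6  E = 4-q->4 5-p->5 5-q->5 7-p->7 7-q->7 8-q->8
step 4: apply R1 at {0↦5, 1↦4}  → |V|=5 |E|=4  E = 5-q->5 7-p->7 7-q->7 8-q->8
step 5: apply R1 at {0↦7, 1↦5}  → |V|=4 |E|=2  E = 7-q->7 8-q->8
final graph: no rule applies after step 5
NF edges: [(7, 7, 'q'), (8, 8, 'q')]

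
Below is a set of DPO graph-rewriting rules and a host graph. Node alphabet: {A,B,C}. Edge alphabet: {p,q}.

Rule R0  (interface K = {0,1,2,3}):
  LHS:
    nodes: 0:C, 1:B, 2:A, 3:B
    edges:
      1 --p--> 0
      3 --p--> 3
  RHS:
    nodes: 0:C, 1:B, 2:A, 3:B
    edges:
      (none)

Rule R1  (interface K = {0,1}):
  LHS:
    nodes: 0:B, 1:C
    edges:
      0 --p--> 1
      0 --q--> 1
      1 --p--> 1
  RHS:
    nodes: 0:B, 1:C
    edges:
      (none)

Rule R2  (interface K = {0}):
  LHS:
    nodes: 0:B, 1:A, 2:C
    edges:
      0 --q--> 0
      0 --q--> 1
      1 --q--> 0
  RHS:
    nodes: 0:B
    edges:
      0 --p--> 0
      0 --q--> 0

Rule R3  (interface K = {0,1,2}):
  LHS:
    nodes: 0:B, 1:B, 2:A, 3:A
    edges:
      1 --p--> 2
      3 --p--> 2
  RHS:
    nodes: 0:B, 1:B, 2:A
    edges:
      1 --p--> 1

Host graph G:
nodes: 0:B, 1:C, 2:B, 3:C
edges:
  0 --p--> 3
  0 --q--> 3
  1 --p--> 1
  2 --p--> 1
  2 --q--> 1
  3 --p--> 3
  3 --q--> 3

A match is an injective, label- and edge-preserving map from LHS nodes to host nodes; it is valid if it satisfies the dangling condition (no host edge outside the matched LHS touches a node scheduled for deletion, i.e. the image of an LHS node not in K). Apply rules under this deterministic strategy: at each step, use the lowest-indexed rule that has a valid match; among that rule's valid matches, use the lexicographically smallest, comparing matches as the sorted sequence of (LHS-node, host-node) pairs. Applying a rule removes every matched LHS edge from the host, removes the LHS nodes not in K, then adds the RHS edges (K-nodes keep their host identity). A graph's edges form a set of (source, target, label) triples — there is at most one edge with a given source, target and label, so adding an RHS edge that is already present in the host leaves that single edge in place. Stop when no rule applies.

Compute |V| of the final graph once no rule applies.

Answer: 4

Steps:
initial: |V|=4 |E|=7  E = 0-p->3 0-q->3 1-p->1 2-p->1 2-q->1 3-p->3 3-q->3
step 1: apply R1 at {0↦0, 1↦3}  → |V|=4 |E|=4  E = 1-p->1 2-p->1 2-q->1 3-q->3
step 2: apply R1 at {0↦2, 1↦1}  → |V|=4 |E|=1  E = 3-q->3
normal form: no rule applies after step 2
NF nodes: {0:B, 1:C, 2:B, 3:C}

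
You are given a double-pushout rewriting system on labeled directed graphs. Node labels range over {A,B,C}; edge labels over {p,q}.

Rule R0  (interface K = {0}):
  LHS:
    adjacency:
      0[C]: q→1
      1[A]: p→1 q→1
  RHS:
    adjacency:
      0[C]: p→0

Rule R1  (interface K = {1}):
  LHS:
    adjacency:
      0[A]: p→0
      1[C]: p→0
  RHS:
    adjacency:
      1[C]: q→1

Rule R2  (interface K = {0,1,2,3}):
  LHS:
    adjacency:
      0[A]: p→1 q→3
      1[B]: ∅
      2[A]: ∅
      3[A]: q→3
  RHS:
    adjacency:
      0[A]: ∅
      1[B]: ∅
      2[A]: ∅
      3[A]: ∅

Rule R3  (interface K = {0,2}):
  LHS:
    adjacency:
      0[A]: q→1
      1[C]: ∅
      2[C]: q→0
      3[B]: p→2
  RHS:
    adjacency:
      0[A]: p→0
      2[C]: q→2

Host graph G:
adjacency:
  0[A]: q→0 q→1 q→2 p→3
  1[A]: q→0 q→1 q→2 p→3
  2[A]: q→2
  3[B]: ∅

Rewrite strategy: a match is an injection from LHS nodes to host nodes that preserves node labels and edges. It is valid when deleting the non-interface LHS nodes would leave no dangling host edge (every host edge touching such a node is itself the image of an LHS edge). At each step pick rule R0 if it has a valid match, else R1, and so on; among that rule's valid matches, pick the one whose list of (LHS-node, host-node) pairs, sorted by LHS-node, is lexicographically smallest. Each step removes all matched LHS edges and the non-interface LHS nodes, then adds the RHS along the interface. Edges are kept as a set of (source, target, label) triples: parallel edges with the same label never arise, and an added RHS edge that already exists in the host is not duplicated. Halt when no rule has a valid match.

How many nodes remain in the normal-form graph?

initial: |V|=4 |E|=9  E = 0-q->0 0-q->1 0-q->2 0-p->3 1-q->0 1-q->1 1-q->2 1-p->3 2-q->2
step 1: apply R2 at {0↦0, 1↦3, 2↦1, 3↦2}  → |V|=4 |E|=6  E = 0-q->0 0-q->1 1-q->0 1-q->1 1-q->2 1-p->3
step 2: apply R2 at {0↦1, 1↦3, 2↦2, 3↦0}  → |V|=4 |E|=3  E = 0-q->1 1-q->1 1-q->2
normal form: no rule applies after step 2
NF nodes: {0:A, 1:A, 2:A, 3:B}

Answer: 4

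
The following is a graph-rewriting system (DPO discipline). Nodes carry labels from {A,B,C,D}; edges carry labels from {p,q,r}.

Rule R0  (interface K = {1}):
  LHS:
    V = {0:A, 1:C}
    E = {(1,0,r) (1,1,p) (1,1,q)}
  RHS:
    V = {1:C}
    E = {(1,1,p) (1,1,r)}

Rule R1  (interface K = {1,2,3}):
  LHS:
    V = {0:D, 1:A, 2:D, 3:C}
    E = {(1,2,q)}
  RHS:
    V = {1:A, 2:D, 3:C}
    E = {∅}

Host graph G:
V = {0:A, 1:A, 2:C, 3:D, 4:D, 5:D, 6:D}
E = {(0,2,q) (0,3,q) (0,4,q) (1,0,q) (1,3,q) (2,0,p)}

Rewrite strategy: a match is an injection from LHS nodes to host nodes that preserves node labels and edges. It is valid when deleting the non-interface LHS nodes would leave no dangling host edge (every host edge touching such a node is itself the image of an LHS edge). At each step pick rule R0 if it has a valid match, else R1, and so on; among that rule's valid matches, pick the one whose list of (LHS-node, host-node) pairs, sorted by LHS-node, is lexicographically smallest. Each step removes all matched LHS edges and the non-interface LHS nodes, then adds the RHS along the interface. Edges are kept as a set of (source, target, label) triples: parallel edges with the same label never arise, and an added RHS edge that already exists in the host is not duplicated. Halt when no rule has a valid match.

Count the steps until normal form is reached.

Answer: 3

Steps:
[0] host  ⇒  7 nodes, 6 edges  {0-q->2 0-q->3 0-q->4 1-q->0 1-q->3 2-p->0}
[1] R1 @ {0↦5, 1↦0, 2↦3, 3↦2}  ⇒  6 nodes, 5 edges  {0-q->2 0-q->4 1-q->0 1-q->3 2-p->0}
[2] R1 @ {0↦6, 1↦0, 2↦4, 3↦2}  ⇒  5 nodes, 4 edges  {0-q->2 1-q->0 1-q->3 2-p->0}
[3] R1 @ {0↦4, 1↦1, 2↦3, 3↦2}  ⇒  4 nodes, 3 edges  {0-q->2 1-q->0 2-p->0}
normal form: no rule applies after step 3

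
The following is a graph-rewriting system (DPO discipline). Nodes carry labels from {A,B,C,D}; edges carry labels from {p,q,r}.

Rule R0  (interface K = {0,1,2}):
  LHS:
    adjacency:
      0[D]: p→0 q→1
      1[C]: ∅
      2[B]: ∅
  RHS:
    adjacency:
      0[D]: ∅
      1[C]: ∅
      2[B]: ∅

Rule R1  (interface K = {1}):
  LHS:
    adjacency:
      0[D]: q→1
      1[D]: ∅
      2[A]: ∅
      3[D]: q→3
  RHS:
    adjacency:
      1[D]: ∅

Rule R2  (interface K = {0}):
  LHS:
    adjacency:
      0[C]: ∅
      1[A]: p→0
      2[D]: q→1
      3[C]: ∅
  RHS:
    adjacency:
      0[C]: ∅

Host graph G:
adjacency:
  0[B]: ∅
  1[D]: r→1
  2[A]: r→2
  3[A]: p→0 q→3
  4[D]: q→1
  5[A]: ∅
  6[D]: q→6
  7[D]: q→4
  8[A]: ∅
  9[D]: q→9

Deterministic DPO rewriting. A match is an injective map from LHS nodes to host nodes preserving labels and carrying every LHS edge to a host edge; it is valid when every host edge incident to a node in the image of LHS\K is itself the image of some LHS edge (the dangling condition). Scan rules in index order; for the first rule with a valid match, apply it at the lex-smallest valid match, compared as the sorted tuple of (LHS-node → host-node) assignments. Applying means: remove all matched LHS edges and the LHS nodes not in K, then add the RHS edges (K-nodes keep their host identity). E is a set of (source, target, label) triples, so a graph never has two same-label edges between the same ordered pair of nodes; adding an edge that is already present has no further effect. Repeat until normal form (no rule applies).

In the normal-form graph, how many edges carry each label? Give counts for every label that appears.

start.  V:10 E:8  edges: 1-r->1 2-r->2 3-p->0 3-q->3 4-q->1 6-q->6 7-q->4 9-q->9
1. fire R1 via {0↦7, 1↦4, 2↦5, 3↦6}  →  V:7 E:6  edges: 1-r->1 2-r->2 3-p->0 3-q->3 4-q->1 9-q->9
2. fire R1 via {0↦4, 1↦1, 2↦8, 3↦9}  →  V:4 E:4  edges: 1-r->1 2-r->2 3-p->0 3-q->3
normal form: no rule applies after step 2
NF edges: [(1, 1, 'r'), (2, 2, 'r'), (3, 0, 'p'), (3, 3, 'q')]

Answer: p:1 q:1 r:2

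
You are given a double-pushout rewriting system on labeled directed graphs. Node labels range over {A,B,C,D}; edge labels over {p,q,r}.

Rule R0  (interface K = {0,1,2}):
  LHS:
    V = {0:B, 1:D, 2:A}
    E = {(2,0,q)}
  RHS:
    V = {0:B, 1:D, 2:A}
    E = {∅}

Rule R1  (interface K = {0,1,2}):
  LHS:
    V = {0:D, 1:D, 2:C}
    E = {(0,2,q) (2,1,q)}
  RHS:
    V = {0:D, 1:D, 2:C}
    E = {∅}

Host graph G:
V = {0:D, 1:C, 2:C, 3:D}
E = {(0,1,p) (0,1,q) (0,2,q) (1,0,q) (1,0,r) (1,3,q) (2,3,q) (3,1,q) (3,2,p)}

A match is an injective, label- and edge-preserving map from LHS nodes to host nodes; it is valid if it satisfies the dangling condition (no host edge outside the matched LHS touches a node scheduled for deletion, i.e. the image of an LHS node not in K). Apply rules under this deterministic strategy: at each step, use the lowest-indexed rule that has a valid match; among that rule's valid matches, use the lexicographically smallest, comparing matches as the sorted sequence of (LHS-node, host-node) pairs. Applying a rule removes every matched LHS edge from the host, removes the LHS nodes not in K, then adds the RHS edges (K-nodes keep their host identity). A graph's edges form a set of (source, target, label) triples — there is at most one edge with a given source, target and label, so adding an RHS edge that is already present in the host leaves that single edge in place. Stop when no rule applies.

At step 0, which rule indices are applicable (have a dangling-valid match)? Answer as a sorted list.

R0: no valid match — LHS pattern not found
R1: 3 valid matches — {0↦0, 1↦3, 2↦1}, {0↦0, 1↦3, 2↦2}, {0↦3, 1↦0, 2↦1}

Answer: [R1]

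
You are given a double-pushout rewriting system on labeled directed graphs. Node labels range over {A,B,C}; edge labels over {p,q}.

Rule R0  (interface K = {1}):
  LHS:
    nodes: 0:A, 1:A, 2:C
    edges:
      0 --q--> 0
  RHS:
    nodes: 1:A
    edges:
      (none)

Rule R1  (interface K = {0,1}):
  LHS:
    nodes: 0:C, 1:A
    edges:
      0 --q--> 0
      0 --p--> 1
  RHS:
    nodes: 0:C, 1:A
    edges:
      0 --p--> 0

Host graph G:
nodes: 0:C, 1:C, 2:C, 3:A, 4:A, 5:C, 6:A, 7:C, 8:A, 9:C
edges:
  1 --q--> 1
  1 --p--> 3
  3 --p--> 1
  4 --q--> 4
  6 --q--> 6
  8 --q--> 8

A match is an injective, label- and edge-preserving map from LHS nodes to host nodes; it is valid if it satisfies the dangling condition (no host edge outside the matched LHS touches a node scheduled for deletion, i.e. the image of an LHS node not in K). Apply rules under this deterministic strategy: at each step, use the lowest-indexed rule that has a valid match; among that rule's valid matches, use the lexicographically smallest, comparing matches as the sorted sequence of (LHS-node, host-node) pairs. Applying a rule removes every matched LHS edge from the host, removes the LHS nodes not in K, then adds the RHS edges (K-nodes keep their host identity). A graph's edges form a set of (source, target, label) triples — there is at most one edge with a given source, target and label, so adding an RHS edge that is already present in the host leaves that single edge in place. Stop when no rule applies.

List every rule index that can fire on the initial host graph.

R0: 45 valid matches — {0↦4, 1↦3, 2↦0}, {0↦4, 1↦3, 2↦2}, {0↦4, 1↦3, 2↦5} (+42 more)
R1: 1 valid match — {0↦1, 1↦3}

Answer: [R0,R1]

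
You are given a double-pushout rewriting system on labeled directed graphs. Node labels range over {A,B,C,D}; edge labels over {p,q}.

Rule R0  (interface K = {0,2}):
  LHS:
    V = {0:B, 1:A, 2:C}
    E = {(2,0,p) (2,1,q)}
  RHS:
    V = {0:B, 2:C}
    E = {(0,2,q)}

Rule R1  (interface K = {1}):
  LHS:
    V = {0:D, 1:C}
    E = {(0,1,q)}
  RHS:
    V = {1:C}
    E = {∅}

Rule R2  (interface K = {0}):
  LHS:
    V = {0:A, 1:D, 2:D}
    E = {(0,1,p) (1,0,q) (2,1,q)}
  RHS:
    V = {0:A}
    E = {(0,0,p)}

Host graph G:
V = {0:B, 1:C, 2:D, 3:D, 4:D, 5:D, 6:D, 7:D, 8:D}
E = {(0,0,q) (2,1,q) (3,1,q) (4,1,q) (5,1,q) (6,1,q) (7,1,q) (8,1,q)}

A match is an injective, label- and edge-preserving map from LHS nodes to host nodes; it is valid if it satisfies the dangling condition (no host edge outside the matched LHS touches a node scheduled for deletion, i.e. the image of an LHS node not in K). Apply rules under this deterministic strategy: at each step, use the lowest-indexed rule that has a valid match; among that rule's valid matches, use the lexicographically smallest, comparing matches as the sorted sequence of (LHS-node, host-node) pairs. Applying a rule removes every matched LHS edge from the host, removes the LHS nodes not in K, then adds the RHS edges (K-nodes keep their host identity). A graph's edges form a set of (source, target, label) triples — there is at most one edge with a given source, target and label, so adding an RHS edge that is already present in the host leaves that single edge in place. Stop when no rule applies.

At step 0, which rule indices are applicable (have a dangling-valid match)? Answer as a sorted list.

R0: no valid match — LHS pattern not found
R1: 7 valid matches — {0↦2, 1↦1}, {0↦3, 1↦1}, {0↦4, 1↦1} (+4 more)
R2: no valid match — LHS pattern not found

Answer: [R1]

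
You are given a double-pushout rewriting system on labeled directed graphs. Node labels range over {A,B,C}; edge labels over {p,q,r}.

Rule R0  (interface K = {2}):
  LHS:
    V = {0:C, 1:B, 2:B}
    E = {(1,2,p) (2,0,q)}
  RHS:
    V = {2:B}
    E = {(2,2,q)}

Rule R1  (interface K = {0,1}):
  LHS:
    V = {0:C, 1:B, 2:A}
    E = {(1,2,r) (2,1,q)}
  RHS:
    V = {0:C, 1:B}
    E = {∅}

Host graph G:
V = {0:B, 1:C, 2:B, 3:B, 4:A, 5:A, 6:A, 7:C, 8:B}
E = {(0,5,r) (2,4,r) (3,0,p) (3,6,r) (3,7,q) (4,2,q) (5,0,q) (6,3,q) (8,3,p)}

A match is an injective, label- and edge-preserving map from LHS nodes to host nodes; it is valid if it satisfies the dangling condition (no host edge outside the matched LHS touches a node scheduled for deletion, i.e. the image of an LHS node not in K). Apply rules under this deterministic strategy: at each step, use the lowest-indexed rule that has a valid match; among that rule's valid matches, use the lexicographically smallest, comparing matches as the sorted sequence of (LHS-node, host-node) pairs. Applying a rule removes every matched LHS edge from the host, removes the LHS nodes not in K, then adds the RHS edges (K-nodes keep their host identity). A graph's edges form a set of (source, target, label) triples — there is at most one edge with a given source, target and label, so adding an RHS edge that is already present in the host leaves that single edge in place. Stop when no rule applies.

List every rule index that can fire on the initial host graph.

R0: 1 valid match — {0↦7, 1↦8, 2↦3}
R1: 6 valid matches — {0↦1, 1↦0, 2↦5}, {0↦1, 1↦2, 2↦4}, {0↦1, 1↦3, 2↦6} (+3 more)

Answer: [R0,R1]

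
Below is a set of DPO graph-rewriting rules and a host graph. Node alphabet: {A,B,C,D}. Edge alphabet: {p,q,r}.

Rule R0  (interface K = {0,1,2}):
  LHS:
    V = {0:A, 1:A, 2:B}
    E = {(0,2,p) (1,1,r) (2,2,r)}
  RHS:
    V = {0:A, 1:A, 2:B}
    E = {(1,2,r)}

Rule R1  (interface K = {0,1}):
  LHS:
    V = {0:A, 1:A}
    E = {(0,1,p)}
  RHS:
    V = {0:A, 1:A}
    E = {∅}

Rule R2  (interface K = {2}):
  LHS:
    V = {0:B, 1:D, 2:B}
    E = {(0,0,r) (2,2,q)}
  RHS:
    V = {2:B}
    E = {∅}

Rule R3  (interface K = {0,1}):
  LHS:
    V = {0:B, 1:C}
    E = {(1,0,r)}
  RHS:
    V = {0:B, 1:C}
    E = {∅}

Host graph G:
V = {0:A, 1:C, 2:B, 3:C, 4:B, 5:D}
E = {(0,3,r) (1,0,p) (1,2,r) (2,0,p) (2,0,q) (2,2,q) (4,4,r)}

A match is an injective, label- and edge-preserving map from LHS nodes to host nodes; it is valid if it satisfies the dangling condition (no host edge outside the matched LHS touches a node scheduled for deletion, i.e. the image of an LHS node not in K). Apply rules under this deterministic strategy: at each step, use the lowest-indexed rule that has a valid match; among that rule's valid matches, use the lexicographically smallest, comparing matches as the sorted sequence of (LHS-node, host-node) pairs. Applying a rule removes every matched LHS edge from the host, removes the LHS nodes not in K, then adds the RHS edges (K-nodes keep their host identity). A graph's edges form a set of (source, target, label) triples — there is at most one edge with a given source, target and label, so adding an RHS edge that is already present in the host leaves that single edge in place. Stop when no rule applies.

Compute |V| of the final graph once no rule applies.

Answer: 4

Rewrite trace:
[0] host  ⇒  6 nodes, 7 edges  {0-r->3 1-p->0 1-r->2 2-p->0 2-q->0 2-q->2 4-r->4}
[1] R2 @ {0↦4, 1↦5, 2↦2}  ⇒  4 nodes, 5 edges  {0-r->3 1-p->0 1-r->2 2-p->0 2-q->0}
[2] R3 @ {0↦2, 1↦1}  ⇒  4 nodes, 4 edges  {0-r->3 1-p->0 2-p->0 2-q->0}
final graph: no rule applies after step 2
NF nodes: {0:A, 1:C, 2:B, 3:C}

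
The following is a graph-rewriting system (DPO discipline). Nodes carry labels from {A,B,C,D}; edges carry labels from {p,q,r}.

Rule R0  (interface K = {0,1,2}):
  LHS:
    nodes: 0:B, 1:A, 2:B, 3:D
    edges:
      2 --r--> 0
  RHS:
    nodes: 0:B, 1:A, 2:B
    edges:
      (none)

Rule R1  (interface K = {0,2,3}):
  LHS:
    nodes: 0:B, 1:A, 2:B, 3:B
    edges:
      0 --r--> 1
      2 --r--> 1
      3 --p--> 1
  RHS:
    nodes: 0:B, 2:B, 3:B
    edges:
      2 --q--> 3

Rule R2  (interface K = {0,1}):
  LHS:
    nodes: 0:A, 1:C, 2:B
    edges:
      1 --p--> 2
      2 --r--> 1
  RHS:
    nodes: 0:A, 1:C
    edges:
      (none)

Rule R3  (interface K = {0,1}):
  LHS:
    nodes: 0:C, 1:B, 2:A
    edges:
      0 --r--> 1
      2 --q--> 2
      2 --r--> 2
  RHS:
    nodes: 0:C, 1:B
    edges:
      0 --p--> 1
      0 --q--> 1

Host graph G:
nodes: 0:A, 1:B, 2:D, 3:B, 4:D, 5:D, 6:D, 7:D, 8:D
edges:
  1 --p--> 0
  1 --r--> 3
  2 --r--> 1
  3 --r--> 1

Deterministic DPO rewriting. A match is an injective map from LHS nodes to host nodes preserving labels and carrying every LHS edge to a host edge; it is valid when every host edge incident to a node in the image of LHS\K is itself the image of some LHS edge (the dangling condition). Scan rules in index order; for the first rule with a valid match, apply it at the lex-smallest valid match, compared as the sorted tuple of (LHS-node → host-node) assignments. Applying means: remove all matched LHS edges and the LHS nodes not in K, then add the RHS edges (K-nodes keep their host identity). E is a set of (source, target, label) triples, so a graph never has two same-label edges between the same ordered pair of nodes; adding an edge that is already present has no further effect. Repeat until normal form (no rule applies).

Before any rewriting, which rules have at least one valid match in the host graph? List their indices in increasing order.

R0: 10 valid matches — {0↦1, 1↦0, 2↦3, 3↦4}, {0↦1, 1↦0, 2↦3, 3↦5}, {0↦1, 1↦0, 2↦3, 3↦6} (+7 more)
R1: no valid match — LHS pattern not found
R2: no valid match — LHS pattern not found
R3: no valid match — LHS pattern not found

Answer: [R0]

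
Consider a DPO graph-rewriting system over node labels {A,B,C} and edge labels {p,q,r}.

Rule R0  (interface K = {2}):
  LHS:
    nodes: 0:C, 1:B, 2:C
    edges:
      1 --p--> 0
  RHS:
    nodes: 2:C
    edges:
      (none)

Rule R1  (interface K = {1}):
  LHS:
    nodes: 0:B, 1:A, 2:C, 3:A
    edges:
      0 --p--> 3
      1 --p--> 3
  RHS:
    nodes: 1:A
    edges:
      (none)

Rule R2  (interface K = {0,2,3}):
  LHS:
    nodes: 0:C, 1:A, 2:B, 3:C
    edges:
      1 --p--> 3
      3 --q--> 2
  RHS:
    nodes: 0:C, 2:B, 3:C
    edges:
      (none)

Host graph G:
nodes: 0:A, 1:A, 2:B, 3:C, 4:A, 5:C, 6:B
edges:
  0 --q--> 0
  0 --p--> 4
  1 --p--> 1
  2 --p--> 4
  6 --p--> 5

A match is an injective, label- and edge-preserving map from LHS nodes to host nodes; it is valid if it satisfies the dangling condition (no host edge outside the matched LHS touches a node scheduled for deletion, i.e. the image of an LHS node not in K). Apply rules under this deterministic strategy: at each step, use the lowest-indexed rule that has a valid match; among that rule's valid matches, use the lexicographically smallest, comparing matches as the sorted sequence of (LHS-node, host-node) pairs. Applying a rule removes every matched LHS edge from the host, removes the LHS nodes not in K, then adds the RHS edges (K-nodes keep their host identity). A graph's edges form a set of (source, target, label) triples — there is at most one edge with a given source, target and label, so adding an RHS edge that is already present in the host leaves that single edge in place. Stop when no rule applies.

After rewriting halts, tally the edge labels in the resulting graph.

Answer: p:1 q:1

Rewrite trace:
[0] host  ⇒  7 nodes, 5 edges  {0-q->0 0-p->4 1-p->1 2-p->4 6-p->5}
[1] R0 @ {0↦5, 1↦6, 2↦3}  ⇒  5 nodes, 4 edges  {0-q->0 0-p->4 1-p->1 2-p->4}
[2] R1 @ {0↦2, 1↦0, 2↦3, 3↦4}  ⇒  2 nodes, 2 edges  {0-q->0 1-p->1}
normal form: no rule applies after step 2
NF edges: [(0, 0, 'q'), (1, 1, 'p')]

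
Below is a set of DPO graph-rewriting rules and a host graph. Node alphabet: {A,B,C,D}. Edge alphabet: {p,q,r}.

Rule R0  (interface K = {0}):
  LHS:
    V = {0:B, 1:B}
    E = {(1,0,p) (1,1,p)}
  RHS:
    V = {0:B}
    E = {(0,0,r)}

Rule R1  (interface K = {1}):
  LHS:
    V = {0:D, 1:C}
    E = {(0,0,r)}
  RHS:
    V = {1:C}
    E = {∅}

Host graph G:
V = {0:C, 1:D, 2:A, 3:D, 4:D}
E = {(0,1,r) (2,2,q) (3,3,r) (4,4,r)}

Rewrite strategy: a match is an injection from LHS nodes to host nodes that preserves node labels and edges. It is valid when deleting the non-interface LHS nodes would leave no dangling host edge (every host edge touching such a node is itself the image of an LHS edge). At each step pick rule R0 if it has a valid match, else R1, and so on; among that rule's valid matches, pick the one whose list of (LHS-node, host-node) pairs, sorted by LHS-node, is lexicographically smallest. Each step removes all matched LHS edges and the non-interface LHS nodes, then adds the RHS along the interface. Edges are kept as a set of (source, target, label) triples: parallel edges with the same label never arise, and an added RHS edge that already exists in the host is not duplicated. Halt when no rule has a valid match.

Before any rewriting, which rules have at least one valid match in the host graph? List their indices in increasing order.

R0: no valid match — LHS pattern not found
R1: 2 valid matches — {0↦3, 1↦0}, {0↦4, 1↦0}

Answer: [R1]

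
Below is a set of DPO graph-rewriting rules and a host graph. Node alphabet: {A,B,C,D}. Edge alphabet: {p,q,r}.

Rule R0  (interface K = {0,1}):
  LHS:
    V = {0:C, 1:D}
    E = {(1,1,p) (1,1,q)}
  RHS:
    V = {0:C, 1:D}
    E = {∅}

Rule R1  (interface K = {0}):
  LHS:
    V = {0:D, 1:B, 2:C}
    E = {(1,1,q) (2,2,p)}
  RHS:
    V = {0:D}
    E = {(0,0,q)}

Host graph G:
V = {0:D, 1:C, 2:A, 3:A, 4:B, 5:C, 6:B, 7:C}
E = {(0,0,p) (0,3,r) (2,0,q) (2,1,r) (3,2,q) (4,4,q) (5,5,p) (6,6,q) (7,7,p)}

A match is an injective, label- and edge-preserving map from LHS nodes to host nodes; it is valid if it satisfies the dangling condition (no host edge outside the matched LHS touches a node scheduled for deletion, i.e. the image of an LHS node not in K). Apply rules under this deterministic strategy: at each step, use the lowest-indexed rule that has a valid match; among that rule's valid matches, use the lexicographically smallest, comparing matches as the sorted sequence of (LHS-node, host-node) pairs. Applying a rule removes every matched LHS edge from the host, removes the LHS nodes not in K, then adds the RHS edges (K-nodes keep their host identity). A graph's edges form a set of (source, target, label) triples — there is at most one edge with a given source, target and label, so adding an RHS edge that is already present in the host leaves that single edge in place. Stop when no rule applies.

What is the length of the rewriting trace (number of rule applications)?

Answer: 3

Rewrite trace:
[0] host  ⇒  8 nodes, 9 edges  {0-p->0 0-r->3 2-q->0 2-r->1 3-q->2 4-q->4 5-p->5 6-q->6 7-p->7}
[1] R1 @ {0↦0, 1↦4, 2↦5}  ⇒  6 nodes, 8 edges  {0-p->0 0-q->0 0-r->3 2-q->0 2-r->1 3-q->2 6-q->6 7-p->7}
[2] R0 @ {0↦1, 1↦0}  ⇒  6 nodes, 6 edges  {0-r->3 2-q->0 2-r->1 3-q->2 6-q->6 7-p->7}
[3] R1 @ {0↦0, 1↦6, 2↦7}  ⇒  4 nodes, 5 edges  {0-q->0 0-r->3 2-q->0 2-r->1 3-q->2}
final graph: no rule applies after step 3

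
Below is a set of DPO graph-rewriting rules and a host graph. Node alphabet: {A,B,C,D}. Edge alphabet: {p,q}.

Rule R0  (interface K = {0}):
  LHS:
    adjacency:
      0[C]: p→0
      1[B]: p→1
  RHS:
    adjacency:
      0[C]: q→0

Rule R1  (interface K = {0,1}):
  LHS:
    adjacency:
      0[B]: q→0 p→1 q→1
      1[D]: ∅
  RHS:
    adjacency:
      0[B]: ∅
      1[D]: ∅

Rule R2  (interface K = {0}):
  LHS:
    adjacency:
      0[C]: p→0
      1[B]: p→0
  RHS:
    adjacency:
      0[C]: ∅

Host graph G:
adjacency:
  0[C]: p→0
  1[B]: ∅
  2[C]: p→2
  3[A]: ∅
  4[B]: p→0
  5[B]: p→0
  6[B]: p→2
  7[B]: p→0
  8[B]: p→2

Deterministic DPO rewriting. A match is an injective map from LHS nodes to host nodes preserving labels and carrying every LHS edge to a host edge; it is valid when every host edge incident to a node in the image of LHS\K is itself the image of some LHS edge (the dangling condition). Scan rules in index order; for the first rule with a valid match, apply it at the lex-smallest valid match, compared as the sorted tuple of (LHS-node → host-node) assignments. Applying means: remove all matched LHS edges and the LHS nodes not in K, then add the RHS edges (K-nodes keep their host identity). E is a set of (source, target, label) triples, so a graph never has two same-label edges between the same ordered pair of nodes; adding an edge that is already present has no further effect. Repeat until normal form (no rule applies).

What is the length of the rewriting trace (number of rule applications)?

Answer: 2

Rewrite trace:
[0] host  ⇒  9 nodes, 7 edges  {0-p->0 2-p->2 4-p->0 5-p->0 6-p->2 7-p->0 8-p->2}
[1] R2 @ {0↦0, 1↦4}  ⇒  8 nodes, 5 edges  {2-p->2 5-p->0 6-p->2 7-p->0 8-p->2}
[2] R2 @ {0↦2, 1↦6}  ⇒  7 nodes, 3 edges  {5-p->0 7-p->0 8-p->2}
halt: no rule applies after step 2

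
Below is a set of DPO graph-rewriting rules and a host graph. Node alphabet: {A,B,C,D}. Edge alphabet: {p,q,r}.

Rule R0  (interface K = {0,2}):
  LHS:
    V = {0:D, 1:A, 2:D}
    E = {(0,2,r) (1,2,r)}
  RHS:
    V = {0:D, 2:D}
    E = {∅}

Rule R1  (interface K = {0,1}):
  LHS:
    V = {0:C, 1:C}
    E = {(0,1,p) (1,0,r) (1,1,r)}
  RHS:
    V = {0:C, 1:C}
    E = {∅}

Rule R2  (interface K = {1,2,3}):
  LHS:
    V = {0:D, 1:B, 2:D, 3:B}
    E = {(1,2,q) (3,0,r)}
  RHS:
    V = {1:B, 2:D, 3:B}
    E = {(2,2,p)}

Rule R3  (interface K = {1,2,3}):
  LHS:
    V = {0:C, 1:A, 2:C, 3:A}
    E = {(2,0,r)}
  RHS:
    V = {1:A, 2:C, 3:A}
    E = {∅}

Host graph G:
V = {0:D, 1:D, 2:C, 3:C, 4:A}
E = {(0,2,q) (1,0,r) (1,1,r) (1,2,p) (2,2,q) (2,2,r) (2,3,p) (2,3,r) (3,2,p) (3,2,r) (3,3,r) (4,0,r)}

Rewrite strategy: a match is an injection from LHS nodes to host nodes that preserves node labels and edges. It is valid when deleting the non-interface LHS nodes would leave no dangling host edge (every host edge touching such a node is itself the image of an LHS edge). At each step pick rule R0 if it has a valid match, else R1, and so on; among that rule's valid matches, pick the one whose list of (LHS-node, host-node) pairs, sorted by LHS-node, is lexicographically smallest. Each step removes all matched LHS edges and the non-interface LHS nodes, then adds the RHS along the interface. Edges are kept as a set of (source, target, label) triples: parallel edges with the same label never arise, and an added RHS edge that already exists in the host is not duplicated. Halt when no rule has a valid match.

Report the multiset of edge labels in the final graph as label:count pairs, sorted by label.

Answer: p:1 q:2 r:1

Rewrite trace:
initial: |V|=5 |E|=12  E = 0-q->2 1-r->0 1-r->1 1-p->2 2-q->2 2-r->2 2-p->3 2-r->3 3-p->2 3-r->2 3-r->3 4-r->0
step 1: apply R0 at {0↦1, 1↦4, 2↦0}  → |V|=4 |E|=10  E = 0-q->2 1-r->1 1-p->2 2-q->2 2-r->2 2-p->3 2-r->3 3-p->2 3-r->2 3-r->3
step 2: apply R1 at {0↦2, 1↦3}  → |V|=4 |E|=7  E = 0-q->2 1-r->1 1-p->2 2-q->2 2-r->2 2-r->3 3-p->2
step 3: apply R1 at {0↦3, 1↦2}  → |V|=4 |E|=4  E = 0-q->2 1-r->1 1-p->2 2-q->2
halt: no rule applies after step 3
NF edges: [(0, 2, 'q'), (1, 1, 'r'), (1, 2, 'p'), (2, 2, 'q')]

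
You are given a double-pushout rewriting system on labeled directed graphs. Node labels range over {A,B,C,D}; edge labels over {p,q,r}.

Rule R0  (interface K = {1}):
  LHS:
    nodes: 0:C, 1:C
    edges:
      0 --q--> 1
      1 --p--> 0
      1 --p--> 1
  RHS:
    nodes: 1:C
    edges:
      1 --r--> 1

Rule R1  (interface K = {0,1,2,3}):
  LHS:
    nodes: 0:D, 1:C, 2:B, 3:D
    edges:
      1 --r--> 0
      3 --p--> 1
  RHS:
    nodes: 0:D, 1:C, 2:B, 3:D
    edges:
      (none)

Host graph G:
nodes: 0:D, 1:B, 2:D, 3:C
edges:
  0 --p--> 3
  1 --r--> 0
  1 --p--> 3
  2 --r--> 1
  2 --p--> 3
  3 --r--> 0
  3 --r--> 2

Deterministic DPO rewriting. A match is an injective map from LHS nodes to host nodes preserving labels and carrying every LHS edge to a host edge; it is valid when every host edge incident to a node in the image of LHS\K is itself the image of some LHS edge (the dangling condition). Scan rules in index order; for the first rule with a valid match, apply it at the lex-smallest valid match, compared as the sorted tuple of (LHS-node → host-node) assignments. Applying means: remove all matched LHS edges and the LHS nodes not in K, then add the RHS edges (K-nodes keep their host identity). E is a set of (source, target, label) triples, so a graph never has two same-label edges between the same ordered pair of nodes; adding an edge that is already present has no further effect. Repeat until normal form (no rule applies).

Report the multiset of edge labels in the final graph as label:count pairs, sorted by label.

Answer: p:1 r:2

Derivation:
start.  V:4 E:7  edges: 0-p->3 1-r->0 1-p->3 2-r->1 2-p->3 3-r->0 3-r->2
1. fire R1 via {0↦0, 1↦3, 2↦1, 3↦2}  →  V:4 E:5  edges: 0-p->3 1-r->0 1-p->3 2-r->1 3-r->2
2. fire R1 via {0↦2, 1↦3, 2↦1, 3↦0}  →  V:4 E:3  edges: 1-r->0 1-p->3 2-r->1
halt: no rule applies after step 2
NF edges: [(1, 0, 'r'), (1, 3, 'p'), (2, 1, 'r')]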